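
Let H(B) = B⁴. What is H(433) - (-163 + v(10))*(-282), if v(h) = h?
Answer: 35152081975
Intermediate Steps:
H(433) - (-163 + v(10))*(-282) = 433⁴ - (-163 + 10)*(-282) = 35152125121 - (-153)*(-282) = 35152125121 - 1*43146 = 35152125121 - 43146 = 35152081975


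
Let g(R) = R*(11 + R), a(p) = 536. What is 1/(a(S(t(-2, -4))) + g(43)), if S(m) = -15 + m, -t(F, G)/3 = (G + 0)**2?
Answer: 1/2858 ≈ 0.00034990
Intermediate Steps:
t(F, G) = -3*G**2 (t(F, G) = -3*(G + 0)**2 = -3*G**2)
1/(a(S(t(-2, -4))) + g(43)) = 1/(536 + 43*(11 + 43)) = 1/(536 + 43*54) = 1/(536 + 2322) = 1/2858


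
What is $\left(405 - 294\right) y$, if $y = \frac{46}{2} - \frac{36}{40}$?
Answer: $\frac{24531}{10} \approx 2453.1$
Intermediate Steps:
$y = \frac{221}{10}$ ($y = 46 \cdot \frac{1}{2} - \frac{9}{10} = 23 - \frac{9}{10} = \frac{221}{10} \approx 22.1$)
$\left(405 - 294\right) y = \left(405 - 294\right) \frac{221}{10} = 111 \cdot \frac{221}{10} = \frac{24531}{10}$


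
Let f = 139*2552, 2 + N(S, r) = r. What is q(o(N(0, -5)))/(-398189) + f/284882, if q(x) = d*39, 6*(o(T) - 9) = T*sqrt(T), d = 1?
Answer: 70618838597/56718439349 ≈ 1.2451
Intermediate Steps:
N(S, r) = -2 + r
o(T) = 9 + T**(3/2)/6 (o(T) = 9 + (T*sqrt(T))/6 = 9 + T**(3/2)/6)
f = 354728
q(x) = 39 (q(x) = 1*39 = 39)
q(o(N(0, -5)))/(-398189) + f/284882 = 39/(-398189) + 354728/284882 = 39*(-1/398189) + 354728*(1/284882) = -39/398189 + 177364/142441 = 70618838597/56718439349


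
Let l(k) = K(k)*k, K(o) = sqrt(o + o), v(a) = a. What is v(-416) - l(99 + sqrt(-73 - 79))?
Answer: -416 - sqrt(2)*(99 + 2*I*sqrt(38))**(3/2) ≈ -1801.0 - 260.39*I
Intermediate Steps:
K(o) = sqrt(2)*sqrt(o) (K(o) = sqrt(2*o) = sqrt(2)*sqrt(o))
l(k) = sqrt(2)*k**(3/2) (l(k) = (sqrt(2)*sqrt(k))*k = sqrt(2)*k**(3/2))
v(-416) - l(99 + sqrt(-73 - 79)) = -416 - sqrt(2)*(99 + sqrt(-73 - 79))**(3/2) = -416 - sqrt(2)*(99 + sqrt(-152))**(3/2) = -416 - sqrt(2)*(99 + 2*I*sqrt(38))**(3/2)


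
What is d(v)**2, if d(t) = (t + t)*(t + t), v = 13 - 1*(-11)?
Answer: 5308416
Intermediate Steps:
v = 24 (v = 13 + 11 = 24)
d(t) = 4*t**2 (d(t) = (2*t)*(2*t) = 4*t**2)
d(v)**2 = (4*24**2)**2 = (4*576)**2 = 2304**2 = 5308416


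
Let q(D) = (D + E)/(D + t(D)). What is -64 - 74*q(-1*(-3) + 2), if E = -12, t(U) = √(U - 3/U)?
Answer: 6358/103 - 518*√110/103 ≈ 8.9822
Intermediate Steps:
q(D) = (-12 + D)/(D + √(D - 3/D)) (q(D) = (D - 12)/(D + √(D - 3/D)) = (-12 + D)/(D + √(D - 3/D)))
-64 - 74*q(-1*(-3) + 2) = -64 - 74*(-12 + (-1*(-3) + 2))/((-1*(-3) + 2) + √((-1*(-3) + 2) - 3/(-1*(-3) + 2))) = -64 - 74*(-12 + (3 + 2))/((3 + 2) + √((3 + 2) - 3/(3 + 2))) = -64 - 74*(-12 + 5)/(5 + √(5 - 3/5)) = -64 - 74*(-7)/(5 + √(5 - 3*⅕)) = -64 - 74*(-7)/(5 + √(5 - ⅗)) = -64 - 74*(-7)/(5 + √(22/5)) = -64 - 74*(-7)/(5 + √110/5) = -64 - (-518)/(5 + √110/5) = -64 + 518/(5 + √110/5)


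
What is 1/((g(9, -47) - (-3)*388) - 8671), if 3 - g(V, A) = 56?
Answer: -1/7560 ≈ -0.00013228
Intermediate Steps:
g(V, A) = -53 (g(V, A) = 3 - 1*56 = 3 - 56 = -53)
1/((g(9, -47) - (-3)*388) - 8671) = 1/((-53 - (-3)*388) - 8671) = 1/((-53 - 1*(-1164)) - 8671) = 1/((-53 + 1164) - 8671) = 1/(1111 - 8671) = 1/(-7560) = -1/7560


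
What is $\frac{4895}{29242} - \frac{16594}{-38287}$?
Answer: $\frac{672656613}{1119588454} \approx 0.60081$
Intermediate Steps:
$\frac{4895}{29242} - \frac{16594}{-38287} = 4895 \cdot \frac{1}{29242} - - \frac{16594}{38287} = \frac{4895}{29242} + \frac{16594}{38287} = \frac{672656613}{1119588454}$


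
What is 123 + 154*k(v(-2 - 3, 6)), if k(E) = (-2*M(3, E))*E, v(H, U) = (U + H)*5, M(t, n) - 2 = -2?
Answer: 123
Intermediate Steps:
M(t, n) = 0 (M(t, n) = 2 - 2 = 0)
v(H, U) = 5*H + 5*U (v(H, U) = (H + U)*5 = 5*H + 5*U)
k(E) = 0 (k(E) = (-2*0)*E = 0*E = 0)
123 + 154*k(v(-2 - 3, 6)) = 123 + 154*0 = 123 + 0 = 123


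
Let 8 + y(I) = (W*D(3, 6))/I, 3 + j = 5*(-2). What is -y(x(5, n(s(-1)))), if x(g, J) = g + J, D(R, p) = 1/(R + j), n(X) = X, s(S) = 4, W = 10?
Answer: 73/9 ≈ 8.1111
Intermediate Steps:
j = -13 (j = -3 + 5*(-2) = -3 - 10 = -13)
D(R, p) = 1/(-13 + R) (D(R, p) = 1/(R - 13) = 1/(-13 + R))
x(g, J) = J + g
y(I) = -8 - 1/I (y(I) = -8 + (10/(-13 + 3))/I = -8 + (10/(-10))/I = -8 + (10*(-⅒))/I = -8 - 1/I)
-y(x(5, n(s(-1)))) = -(-8 - 1/(4 + 5)) = -(-8 - 1/9) = -(-8 - 1*⅑) = -(-8 - ⅑) = -1*(-73/9) = 73/9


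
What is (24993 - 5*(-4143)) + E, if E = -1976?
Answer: 43732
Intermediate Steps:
(24993 - 5*(-4143)) + E = (24993 - 5*(-4143)) - 1976 = (24993 + 20715) - 1976 = 45708 - 1976 = 43732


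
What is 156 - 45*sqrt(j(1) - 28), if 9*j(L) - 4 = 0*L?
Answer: 156 - 30*I*sqrt(62) ≈ 156.0 - 236.22*I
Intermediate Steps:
j(L) = 4/9 (j(L) = 4/9 + (0*L)/9 = 4/9 + (1/9)*0 = 4/9 + 0 = 4/9)
156 - 45*sqrt(j(1) - 28) = 156 - 45*sqrt(4/9 - 28) = 156 - 30*I*sqrt(62)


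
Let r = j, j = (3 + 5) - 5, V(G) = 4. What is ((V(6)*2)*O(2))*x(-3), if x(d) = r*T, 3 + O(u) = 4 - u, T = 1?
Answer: -24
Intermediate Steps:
j = 3 (j = 8 - 5 = 3)
r = 3
O(u) = 1 - u (O(u) = -3 + (4 - u) = 1 - u)
x(d) = 3 (x(d) = 3*1 = 3)
((V(6)*2)*O(2))*x(-3) = ((4*2)*(1 - 1*2))*3 = (8*(1 - 2))*3 = (8*(-1))*3 = -8*3 = -24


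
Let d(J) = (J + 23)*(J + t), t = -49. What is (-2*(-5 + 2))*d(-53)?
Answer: 18360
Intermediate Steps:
d(J) = (-49 + J)*(23 + J) (d(J) = (J + 23)*(J - 49) = (23 + J)*(-49 + J) = (-49 + J)*(23 + J))
(-2*(-5 + 2))*d(-53) = (-2*(-5 + 2))*(-1127 + (-53)**2 - 26*(-53)) = (-2*(-3))*(-1127 + 2809 + 1378) = 6*3060 = 18360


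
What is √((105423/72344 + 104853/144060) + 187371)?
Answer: √14715826279344689030/8862140 ≈ 432.87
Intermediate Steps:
√((105423/72344 + 104853/144060) + 187371) = √((105423*(1/72344) + 104853*(1/144060)) + 187371) = √((105423/72344 + 4993/6860) + 187371) = √(271103843/124069960 + 187371) = √(23247383579003/124069960) = √14715826279344689030/8862140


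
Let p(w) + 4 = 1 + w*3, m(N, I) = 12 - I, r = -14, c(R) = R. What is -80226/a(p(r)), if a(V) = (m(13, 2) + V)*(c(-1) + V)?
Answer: -40113/805 ≈ -49.830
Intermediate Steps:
p(w) = -3 + 3*w (p(w) = -4 + (1 + w*3) = -4 + (1 + 3*w) = -3 + 3*w)
a(V) = (-1 + V)*(10 + V) (a(V) = ((12 - 1*2) + V)*(-1 + V) = ((12 - 2) + V)*(-1 + V) = (10 + V)*(-1 + V) = (-1 + V)*(10 + V))
-80226/a(p(r)) = -80226/(-10 + (-3 + 3*(-14))² + 9*(-3 + 3*(-14))) = -80226/(-10 + (-3 - 42)² + 9*(-3 - 42)) = -80226/(-10 + (-45)² + 9*(-45)) = -80226/(-10 + 2025 - 405) = -80226/1610 = -80226*1/1610 = -40113/805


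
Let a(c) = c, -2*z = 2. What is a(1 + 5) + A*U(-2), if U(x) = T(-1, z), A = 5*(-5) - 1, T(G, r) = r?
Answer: 32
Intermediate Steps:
z = -1 (z = -1/2*2 = -1)
A = -26 (A = -25 - 1 = -26)
U(x) = -1
a(1 + 5) + A*U(-2) = (1 + 5) - 26*(-1) = 6 + 26 = 32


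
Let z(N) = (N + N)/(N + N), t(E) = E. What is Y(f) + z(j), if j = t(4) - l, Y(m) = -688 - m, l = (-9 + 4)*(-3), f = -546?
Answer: -141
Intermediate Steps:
l = 15 (l = -5*(-3) = 15)
j = -11 (j = 4 - 1*15 = 4 - 15 = -11)
z(N) = 1 (z(N) = (2*N)/((2*N)) = (2*N)*(1/(2*N)) = 1)
Y(f) + z(j) = (-688 - 1*(-546)) + 1 = (-688 + 546) + 1 = -142 + 1 = -141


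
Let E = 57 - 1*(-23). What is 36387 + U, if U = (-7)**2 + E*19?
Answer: 37956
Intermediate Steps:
E = 80 (E = 57 + 23 = 80)
U = 1569 (U = (-7)**2 + 80*19 = 49 + 1520 = 1569)
36387 + U = 36387 + 1569 = 37956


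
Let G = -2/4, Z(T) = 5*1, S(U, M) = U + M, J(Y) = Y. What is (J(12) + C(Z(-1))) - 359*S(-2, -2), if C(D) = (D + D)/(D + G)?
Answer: 13052/9 ≈ 1450.2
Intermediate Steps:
S(U, M) = M + U
Z(T) = 5
G = -1/2 (G = -2*1/4 = -1/2 ≈ -0.50000)
C(D) = 2*D/(-1/2 + D) (C(D) = (D + D)/(D - 1/2) = (2*D)/(-1/2 + D) = 2*D/(-1/2 + D))
(J(12) + C(Z(-1))) - 359*S(-2, -2) = (12 + 4*5/(-1 + 2*5)) - 359*(-2 - 2) = (12 + 4*5/(-1 + 10)) - 359*(-4) = (12 + 4*5/9) + 1436 = (12 + 4*5*(1/9)) + 1436 = (12 + 20/9) + 1436 = 128/9 + 1436 = 13052/9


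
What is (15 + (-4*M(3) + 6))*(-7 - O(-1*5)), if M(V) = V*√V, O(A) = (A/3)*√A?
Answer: -(7 - 4*√3)*(21 - 5*I*√5) ≈ -1.5077 + 0.80271*I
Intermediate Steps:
O(A) = A^(3/2)/3 (O(A) = (A*(⅓))*√A = (A/3)*√A = A^(3/2)/3)
M(V) = V^(3/2)
(15 + (-4*M(3) + 6))*(-7 - O(-1*5)) = (15 + (-12*√3 + 6))*(-7 - (-1*5)^(3/2)/3) = (15 + (-12*√3 + 6))*(-7 - (-5)^(3/2)/3) = (15 + (-12*√3 + 6))*(-7 - (-5*I*√5)/3) = (15 + (6 - 12*√3))*(-7 - (-5)*I*√5/3) = (21 - 12*√3)*(-7 + 5*I*√5/3) = (-7 + 5*I*√5/3)*(21 - 12*√3)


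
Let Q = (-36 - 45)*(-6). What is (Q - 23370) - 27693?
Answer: -50577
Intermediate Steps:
Q = 486 (Q = -81*(-6) = 486)
(Q - 23370) - 27693 = (486 - 23370) - 27693 = -22884 - 27693 = -50577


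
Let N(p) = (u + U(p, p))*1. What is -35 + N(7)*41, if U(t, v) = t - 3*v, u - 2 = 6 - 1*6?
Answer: -527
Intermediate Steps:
u = 2 (u = 2 + (6 - 1*6) = 2 + (6 - 6) = 2 + 0 = 2)
N(p) = 2 - 2*p (N(p) = (2 + (p - 3*p))*1 = (2 - 2*p)*1 = 2 - 2*p)
-35 + N(7)*41 = -35 + (2 - 2*7)*41 = -35 + (2 - 14)*41 = -35 - 12*41 = -35 - 492 = -527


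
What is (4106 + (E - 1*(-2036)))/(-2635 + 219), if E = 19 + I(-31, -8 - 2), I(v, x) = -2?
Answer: -6159/2416 ≈ -2.5493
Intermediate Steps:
E = 17 (E = 19 - 2 = 17)
(4106 + (E - 1*(-2036)))/(-2635 + 219) = (4106 + (17 - 1*(-2036)))/(-2635 + 219) = (4106 + (17 + 2036))/(-2416) = (4106 + 2053)*(-1/2416) = 6159*(-1/2416) = -6159/2416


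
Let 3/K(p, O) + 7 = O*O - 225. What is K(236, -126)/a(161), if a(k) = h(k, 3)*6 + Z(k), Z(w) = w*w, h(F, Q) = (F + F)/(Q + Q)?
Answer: 3/410545492 ≈ 7.3073e-9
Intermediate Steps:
K(p, O) = 3/(-232 + O²) (K(p, O) = 3/(-7 + (O*O - 225)) = 3/(-7 + (O² - 225)) = 3/(-7 + (-225 + O²)) = 3/(-232 + O²))
h(F, Q) = F/Q (h(F, Q) = (2*F)/((2*Q)) = (2*F)*(1/(2*Q)) = F/Q)
Z(w) = w²
a(k) = k² + 2*k (a(k) = (k/3)*6 + k² = 2*k + k² = k² + 2*k)
K(236, -126)/a(161) = (3/(-232 + (-126)²))/((161*(2 + 161))) = (3/(-232 + 15876))/((161*163)) = (3/15644)/26243 = (3*(1/15644))*(1/26243) = (3/15644)*(1/26243) = 3/410545492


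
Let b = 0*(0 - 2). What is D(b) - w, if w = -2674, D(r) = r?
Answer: 2674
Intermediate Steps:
b = 0 (b = 0*(-2) = 0)
D(b) - w = 0 - 1*(-2674) = 0 + 2674 = 2674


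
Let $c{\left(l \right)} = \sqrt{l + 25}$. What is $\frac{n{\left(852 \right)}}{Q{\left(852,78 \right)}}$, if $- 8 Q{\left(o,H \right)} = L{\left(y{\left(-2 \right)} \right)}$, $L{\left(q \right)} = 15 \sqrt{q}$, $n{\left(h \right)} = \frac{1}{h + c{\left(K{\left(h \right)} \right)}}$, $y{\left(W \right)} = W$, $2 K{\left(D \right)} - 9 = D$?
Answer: $- \frac{8 i \sqrt{911}}{21763455} + \frac{2272 i \sqrt{2}}{7254485} \approx 0.00043182 i$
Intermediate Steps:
$K{\left(D \right)} = \frac{9}{2} + \frac{D}{2}$
$c{\left(l \right)} = \sqrt{25 + l}$
$n{\left(h \right)} = \frac{1}{h + \sqrt{\frac{59}{2} + \frac{h}{2}}}$ ($n{\left(h \right)} = \frac{1}{h + \sqrt{25 + \left(\frac{9}{2} + \frac{h}{2}\right)}} = \frac{1}{h + \sqrt{\frac{59}{2} + \frac{h}{2}}}$)
$Q{\left(o,H \right)} = - \frac{15 i \sqrt{2}}{8}$ ($Q{\left(o,H \right)} = - \frac{15 \sqrt{-2}}{8} = - \frac{15 i \sqrt{2}}{8}$)
$\frac{n{\left(852 \right)}}{Q{\left(852,78 \right)}} = \frac{2 \frac{1}{2 \cdot 852 + \sqrt{2} \sqrt{59 + 852}}}{\left(- \frac{15}{8}\right) i \sqrt{2}} = \frac{2}{1704 + \sqrt{2} \sqrt{911}} \frac{4 i \sqrt{2}}{15} = \frac{2}{1704 + \sqrt{1822}} \frac{4 i \sqrt{2}}{15} = \frac{8 i \sqrt{2}}{15 \left(1704 + \sqrt{1822}\right)}$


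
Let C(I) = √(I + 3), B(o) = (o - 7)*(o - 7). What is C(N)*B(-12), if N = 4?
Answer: 361*√7 ≈ 955.12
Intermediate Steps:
B(o) = (-7 + o)² (B(o) = (-7 + o)*(-7 + o) = (-7 + o)²)
C(I) = √(3 + I)
C(N)*B(-12) = √(3 + 4)*(-7 - 12)² = √7*(-19)² = √7*361 = 361*√7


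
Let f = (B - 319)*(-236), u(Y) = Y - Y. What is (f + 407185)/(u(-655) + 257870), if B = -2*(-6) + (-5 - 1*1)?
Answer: 481053/257870 ≈ 1.8655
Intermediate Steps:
u(Y) = 0
B = 6 (B = 12 + (-5 - 1) = 12 - 6 = 6)
f = 73868 (f = (6 - 319)*(-236) = -313*(-236) = 73868)
(f + 407185)/(u(-655) + 257870) = (73868 + 407185)/(0 + 257870) = 481053/257870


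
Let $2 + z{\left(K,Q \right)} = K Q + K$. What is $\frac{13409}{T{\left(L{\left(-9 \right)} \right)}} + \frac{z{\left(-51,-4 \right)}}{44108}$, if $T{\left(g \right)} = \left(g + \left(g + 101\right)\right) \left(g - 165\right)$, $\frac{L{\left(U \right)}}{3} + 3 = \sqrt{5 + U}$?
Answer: $- \frac{89083644622}{97949301333} + \frac{3553385 i}{35530716} \approx -0.90949 + 0.10001 i$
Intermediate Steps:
$z{\left(K,Q \right)} = -2 + K + K Q$ ($z{\left(K,Q \right)} = -2 + \left(K Q + K\right) = -2 + \left(K + K Q\right) = -2 + K + K Q$)
$L{\left(U \right)} = -9 + 3 \sqrt{5 + U}$
$T{\left(g \right)} = \left(-165 + g\right) \left(101 + 2 g\right)$ ($T{\left(g \right)} = \left(g + \left(101 + g\right)\right) \left(-165 + g\right) = \left(101 + 2 g\right) \left(-165 + g\right) = \left(-165 + g\right) \left(101 + 2 g\right)$)
$\frac{13409}{T{\left(L{\left(-9 \right)} \right)}} + \frac{z{\left(-51,-4 \right)}}{44108} = \frac{13409}{-16665 - 229 \left(-9 + 3 \sqrt{5 - 9}\right) + 2 \left(-9 + 3 \sqrt{5 - 9}\right)^{2}} + \frac{-2 - 51 - -204}{44108} = \frac{13409}{-16665 - 229 \left(-9 + 3 \sqrt{-4}\right) + 2 \left(-9 + 3 \sqrt{-4}\right)^{2}} + \left(-2 - 51 + 204\right) \frac{1}{44108} = \frac{13409}{-16665 - 229 \left(-9 + 3 \cdot 2 i\right) + 2 \left(-9 + 3 \cdot 2 i\right)^{2}} + 151 \cdot \frac{1}{44108} = \frac{13409}{-16665 - 229 \left(-9 + 6 i\right) + 2 \left(-9 + 6 i\right)^{2}} + \frac{151}{44108} = \frac{13409}{-16665 + \left(2061 - 1374 i\right) + 2 \left(-9 + 6 i\right)^{2}} + \frac{151}{44108} = \frac{13409}{-14604 - 1374 i + 2 \left(-9 + 6 i\right)^{2}} + \frac{151}{44108} = \frac{151}{44108} + \frac{13409}{-14604 - 1374 i + 2 \left(-9 + 6 i\right)^{2}}$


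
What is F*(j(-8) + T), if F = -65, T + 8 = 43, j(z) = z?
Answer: -1755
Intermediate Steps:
T = 35 (T = -8 + 43 = 35)
F*(j(-8) + T) = -65*(-8 + 35) = -65*27 = -1755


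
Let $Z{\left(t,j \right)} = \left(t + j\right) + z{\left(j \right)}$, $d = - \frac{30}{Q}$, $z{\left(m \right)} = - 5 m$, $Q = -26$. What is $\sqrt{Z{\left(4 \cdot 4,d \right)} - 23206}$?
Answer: $\frac{23 i \sqrt{7410}}{13} \approx 152.3 i$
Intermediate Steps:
$d = \frac{15}{13}$ ($d = - \frac{30}{-26} = \left(-30\right) \left(- \frac{1}{26}\right) = \frac{15}{13} \approx 1.1538$)
$Z{\left(t,j \right)} = t - 4 j$ ($Z{\left(t,j \right)} = \left(t + j\right) - 5 j = \left(j + t\right) - 5 j = t - 4 j$)
$\sqrt{Z{\left(4 \cdot 4,d \right)} - 23206} = \sqrt{\left(4 \cdot 4 - \frac{60}{13}\right) - 23206} = \sqrt{\left(16 - \frac{60}{13}\right) - 23206} = \sqrt{\frac{148}{13} - 23206} = \sqrt{- \frac{301530}{13}} = \frac{23 i \sqrt{7410}}{13}$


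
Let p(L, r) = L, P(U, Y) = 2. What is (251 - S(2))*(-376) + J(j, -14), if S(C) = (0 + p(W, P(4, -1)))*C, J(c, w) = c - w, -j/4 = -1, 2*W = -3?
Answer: -95486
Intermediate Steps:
W = -3/2 (W = (1/2)*(-3) = -3/2 ≈ -1.5000)
j = 4 (j = -4*(-1) = 4)
S(C) = -3*C/2 (S(C) = (0 - 3/2)*C = -3*C/2)
(251 - S(2))*(-376) + J(j, -14) = (251 - (-3)*2/2)*(-376) + (4 - 1*(-14)) = (251 - 1*(-3))*(-376) + (4 + 14) = (251 + 3)*(-376) + 18 = 254*(-376) + 18 = -95504 + 18 = -95486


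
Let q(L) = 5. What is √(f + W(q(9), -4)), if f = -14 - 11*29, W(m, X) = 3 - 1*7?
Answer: I*√337 ≈ 18.358*I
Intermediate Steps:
W(m, X) = -4 (W(m, X) = 3 - 7 = -4)
f = -333 (f = -14 - 319 = -333)
√(f + W(q(9), -4)) = √(-333 - 4) = √(-337) = I*√337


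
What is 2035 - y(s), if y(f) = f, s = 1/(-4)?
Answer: 8141/4 ≈ 2035.3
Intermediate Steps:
s = -1/4 ≈ -0.25000
2035 - y(s) = 2035 - 1*(-1/4) = 2035 + 1/4 = 8141/4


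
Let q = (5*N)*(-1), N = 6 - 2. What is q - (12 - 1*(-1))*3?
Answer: -59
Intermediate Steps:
N = 4
q = -20 (q = (5*4)*(-1) = 20*(-1) = -20)
q - (12 - 1*(-1))*3 = -20 - (12 - 1*(-1))*3 = -20 - (12 + 1)*3 = -20 - 13*3 = -20 - 1*39 = -20 - 39 = -59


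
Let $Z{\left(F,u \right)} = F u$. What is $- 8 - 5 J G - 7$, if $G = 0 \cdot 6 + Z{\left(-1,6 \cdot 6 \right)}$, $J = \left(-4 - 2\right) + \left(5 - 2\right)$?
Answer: $4313$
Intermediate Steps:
$J = -3$ ($J = -6 + \left(5 - 2\right) = -6 + 3 = -3$)
$G = -36$ ($G = 0 \cdot 6 - 6 \cdot 6 = 0 - 36 = -36$)
$- 8 - 5 J G - 7 = - 8 \left(-5\right) \left(-3\right) \left(-36\right) - 7 = - 8 \cdot 15 \left(-36\right) - 7 = \left(-8\right) \left(-540\right) - 7 = 4320 - 7 = 4313$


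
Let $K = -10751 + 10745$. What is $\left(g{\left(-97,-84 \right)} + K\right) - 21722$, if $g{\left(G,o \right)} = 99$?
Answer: $-21629$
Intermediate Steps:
$K = -6$
$\left(g{\left(-97,-84 \right)} + K\right) - 21722 = \left(99 - 6\right) - 21722 = 93 - 21722 = -21629$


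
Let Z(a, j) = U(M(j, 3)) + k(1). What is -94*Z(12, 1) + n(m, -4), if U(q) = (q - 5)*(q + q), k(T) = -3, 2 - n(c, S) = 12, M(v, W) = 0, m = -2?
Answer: 272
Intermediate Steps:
n(c, S) = -10 (n(c, S) = 2 - 1*12 = 2 - 12 = -10)
U(q) = 2*q*(-5 + q) (U(q) = (-5 + q)*(2*q) = 2*q*(-5 + q))
Z(a, j) = -3 (Z(a, j) = 2*0*(-5 + 0) - 3 = 2*0*(-5) - 3 = 0 - 3 = -3)
-94*Z(12, 1) + n(m, -4) = -94*(-3) - 10 = 282 - 10 = 272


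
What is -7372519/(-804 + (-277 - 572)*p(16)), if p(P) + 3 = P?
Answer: 7372519/11841 ≈ 622.63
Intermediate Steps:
p(P) = -3 + P
-7372519/(-804 + (-277 - 572)*p(16)) = -7372519/(-804 + (-277 - 572)*(-3 + 16)) = -7372519/(-804 - 849*13) = -7372519/(-804 - 11037) = -7372519/(-11841) = -7372519*(-1/11841) = 7372519/11841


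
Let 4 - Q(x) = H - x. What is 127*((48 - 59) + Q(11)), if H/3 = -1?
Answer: 889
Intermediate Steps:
H = -3 (H = 3*(-1) = -3)
Q(x) = 7 + x (Q(x) = 4 - (-3 - x) = 4 + (3 + x) = 7 + x)
127*((48 - 59) + Q(11)) = 127*((48 - 59) + (7 + 11)) = 127*(-11 + 18) = 127*7 = 889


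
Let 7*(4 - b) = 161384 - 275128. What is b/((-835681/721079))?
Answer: -82038599988/5849767 ≈ -14024.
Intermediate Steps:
b = 113772/7 (b = 4 - (161384 - 275128)/7 = 4 - ⅐*(-113744) = 4 + 113744/7 = 113772/7 ≈ 16253.)
b/((-835681/721079)) = 113772/(7*((-835681/721079))) = 113772/(7*((-835681*1/721079))) = 113772/(7*(-835681/721079)) = (113772/7)*(-721079/835681) = -82038599988/5849767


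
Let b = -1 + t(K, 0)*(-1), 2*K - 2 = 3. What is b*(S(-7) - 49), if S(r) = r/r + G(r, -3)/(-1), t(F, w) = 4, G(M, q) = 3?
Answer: 255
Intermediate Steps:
K = 5/2 (K = 1 + (½)*3 = 1 + 3/2 = 5/2 ≈ 2.5000)
S(r) = -2 (S(r) = r/r + 3/(-1) = 1 + 3*(-1) = 1 - 3 = -2)
b = -5 (b = -1 + 4*(-1) = -1 - 4 = -5)
b*(S(-7) - 49) = -5*(-2 - 49) = -5*(-51) = 255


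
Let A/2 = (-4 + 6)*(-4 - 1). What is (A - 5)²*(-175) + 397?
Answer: -108978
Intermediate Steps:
A = -20 (A = 2*((-4 + 6)*(-4 - 1)) = 2*(2*(-5)) = 2*(-10) = -20)
(A - 5)²*(-175) + 397 = (-20 - 5)²*(-175) + 397 = (-25)²*(-175) + 397 = 625*(-175) + 397 = -109375 + 397 = -108978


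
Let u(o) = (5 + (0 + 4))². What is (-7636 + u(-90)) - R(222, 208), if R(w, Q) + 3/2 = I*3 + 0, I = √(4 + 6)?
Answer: -15107/2 - 3*√10 ≈ -7563.0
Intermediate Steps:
I = √10 ≈ 3.1623
u(o) = 81 (u(o) = (5 + 4)² = 9² = 81)
R(w, Q) = -3/2 + 3*√10 (R(w, Q) = -3/2 + (√10*3 + 0) = -3/2 + (3*√10 + 0) = -3/2 + 3*√10)
(-7636 + u(-90)) - R(222, 208) = (-7636 + 81) - (-3/2 + 3*√10) = -7555 + (3/2 - 3*√10) = -15107/2 - 3*√10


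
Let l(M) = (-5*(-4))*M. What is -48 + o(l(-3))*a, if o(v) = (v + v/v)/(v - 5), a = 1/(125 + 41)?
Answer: -517861/10790 ≈ -47.995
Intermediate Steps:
a = 1/166 ≈ 0.0060241
l(M) = 20*M
o(v) = (1 + v)/(-5 + v) (o(v) = (v + 1)/(-5 + v) = (1 + v)/(-5 + v))
-48 + o(l(-3))*a = -48 + ((1 + 20*(-3))/(-5 + 20*(-3)))*(1/166) = -48 + ((1 - 60)/(-5 - 60))*(1/166) = -48 + (-59/(-65))*(1/166) = -48 - 1/65*(-59)*(1/166) = -48 + (59/65)*(1/166) = -48 + 59/10790 = -517861/10790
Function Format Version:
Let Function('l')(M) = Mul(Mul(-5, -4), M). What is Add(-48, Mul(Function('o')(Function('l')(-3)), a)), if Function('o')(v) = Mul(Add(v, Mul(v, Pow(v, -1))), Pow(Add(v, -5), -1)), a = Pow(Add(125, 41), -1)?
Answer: Rational(-517861, 10790) ≈ -47.995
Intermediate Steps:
a = Rational(1, 166) (a = Pow(166, -1) = Rational(1, 166) ≈ 0.0060241)
Function('l')(M) = Mul(20, M)
Function('o')(v) = Mul(Pow(Add(-5, v), -1), Add(1, v)) (Function('o')(v) = Mul(Add(v, 1), Pow(Add(-5, v), -1)) = Mul(Add(1, v), Pow(Add(-5, v), -1)) = Mul(Pow(Add(-5, v), -1), Add(1, v)))
Add(-48, Mul(Function('o')(Function('l')(-3)), a)) = Add(-48, Mul(Mul(Pow(Add(-5, Mul(20, -3)), -1), Add(1, Mul(20, -3))), Rational(1, 166))) = Add(-48, Mul(Mul(Pow(Add(-5, -60), -1), Add(1, -60)), Rational(1, 166))) = Add(-48, Mul(Mul(Pow(-65, -1), -59), Rational(1, 166))) = Add(-48, Mul(Mul(Rational(-1, 65), -59), Rational(1, 166))) = Add(-48, Mul(Rational(59, 65), Rational(1, 166))) = Add(-48, Rational(59, 10790)) = Rational(-517861, 10790)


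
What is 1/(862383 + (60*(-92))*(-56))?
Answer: 1/1171503 ≈ 8.5360e-7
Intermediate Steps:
1/(862383 + (60*(-92))*(-56)) = 1/(862383 - 5520*(-56)) = 1/(862383 + 309120) = 1/1171503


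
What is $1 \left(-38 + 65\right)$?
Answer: $27$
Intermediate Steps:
$1 \left(-38 + 65\right) = 1 \cdot 27 = 27$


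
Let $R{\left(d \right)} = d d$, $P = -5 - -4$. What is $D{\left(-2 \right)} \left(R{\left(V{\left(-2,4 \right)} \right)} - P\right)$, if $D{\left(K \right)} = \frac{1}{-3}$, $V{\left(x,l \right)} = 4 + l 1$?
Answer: $- \frac{65}{3} \approx -21.667$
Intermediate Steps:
$P = -1$ ($P = -5 + 4 = -1$)
$V{\left(x,l \right)} = 4 + l$
$R{\left(d \right)} = d^{2}$
$D{\left(K \right)} = - \frac{1}{3}$
$D{\left(-2 \right)} \left(R{\left(V{\left(-2,4 \right)} \right)} - P\right) = - \frac{\left(4 + 4\right)^{2} - -1}{3} = - \frac{8^{2} + 1}{3} = - \frac{64 + 1}{3} = \left(- \frac{1}{3}\right) 65 = - \frac{65}{3}$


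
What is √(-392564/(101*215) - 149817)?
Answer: I*√70653416233085/21715 ≈ 387.09*I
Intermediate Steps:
√(-392564/(101*215) - 149817) = √(-392564/21715 - 149817) = √(-3253668719/21715) = I*√70653416233085/21715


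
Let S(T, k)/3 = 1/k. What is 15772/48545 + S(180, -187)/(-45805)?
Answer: 27019152731/83162779315 ≈ 0.32489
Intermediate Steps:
S(T, k) = 3/k
15772/48545 + S(180, -187)/(-45805) = 15772/48545 + (3/(-187))/(-45805) = 15772*(1/48545) + (3*(-1/187))*(-1/45805) = 15772/48545 - 3/187*(-1/45805) = 15772/48545 + 3/8565535 = 27019152731/83162779315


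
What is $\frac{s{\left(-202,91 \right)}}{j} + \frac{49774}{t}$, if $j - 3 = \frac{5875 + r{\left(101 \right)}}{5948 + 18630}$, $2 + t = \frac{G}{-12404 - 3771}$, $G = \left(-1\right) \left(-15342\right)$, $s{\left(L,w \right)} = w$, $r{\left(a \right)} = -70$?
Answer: $- \frac{31964869813367}{1896686994} \approx -16853.0$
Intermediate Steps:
$G = 15342$
$t = - \frac{47692}{16175}$ ($t = -2 + \frac{15342}{-12404 - 3771} = -2 + \frac{15342}{-16175} = -2 + 15342 \left(- \frac{1}{16175}\right) = -2 - \frac{15342}{16175} = - \frac{47692}{16175} \approx -2.9485$)
$j = \frac{79539}{24578}$ ($j = 3 + \frac{5875 - 70}{5948 + 18630} = 3 + \frac{5805}{24578} = \frac{79539}{24578} \approx 3.2362$)
$\frac{s{\left(-202,91 \right)}}{j} + \frac{49774}{t} = \frac{91}{\frac{79539}{24578}} + \frac{49774}{- \frac{47692}{16175}} = 91 \cdot \frac{24578}{79539} + 49774 \left(- \frac{16175}{47692}\right) = \frac{2236598}{79539} - \frac{402547225}{23846} = - \frac{31964869813367}{1896686994}$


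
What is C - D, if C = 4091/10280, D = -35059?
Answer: 360410611/10280 ≈ 35059.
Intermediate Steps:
C = 4091/10280 (C = 4091*(1/10280) = 4091/10280 ≈ 0.39796)
C - D = 4091/10280 - 1*(-35059) = 4091/10280 + 35059 = 360410611/10280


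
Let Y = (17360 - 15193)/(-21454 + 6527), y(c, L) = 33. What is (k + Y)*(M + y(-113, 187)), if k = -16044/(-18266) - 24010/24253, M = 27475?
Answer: -92317904786796/13068656291 ≈ -7064.1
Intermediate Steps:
Y = -197/1357 (Y = 2167/(-14927) = 2167*(-1/14927) = -197/1357 ≈ -0.14517)
k = -24725764/221502649 (k = -16044*(-1/18266) - 24010*1/24253 = 8022/9133 - 24010/24253 = -24725764/221502649 ≈ -0.11163)
(k + Y)*(M + y(-113, 187)) = (-24725764/221502649 - 197/1357)*(27475 + 33) = -77188883601/300579094693*27508 = -92317904786796/13068656291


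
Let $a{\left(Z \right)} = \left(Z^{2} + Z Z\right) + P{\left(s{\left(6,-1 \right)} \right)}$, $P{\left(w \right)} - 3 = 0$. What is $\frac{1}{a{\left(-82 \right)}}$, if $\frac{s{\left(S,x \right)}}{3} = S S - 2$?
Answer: $\frac{1}{13451} \approx 7.4344 \cdot 10^{-5}$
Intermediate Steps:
$s{\left(S,x \right)} = -6 + 3 S^{2}$ ($s{\left(S,x \right)} = 3 \left(S S - 2\right) = 3 \left(S^{2} - 2\right) = 3 \left(-2 + S^{2}\right) = -6 + 3 S^{2}$)
$P{\left(w \right)} = 3$ ($P{\left(w \right)} = 3 + 0 = 3$)
$a{\left(Z \right)} = 3 + 2 Z^{2}$ ($a{\left(Z \right)} = \left(Z^{2} + Z Z\right) + 3 = \left(Z^{2} + Z^{2}\right) + 3 = 2 Z^{2} + 3 = 3 + 2 Z^{2}$)
$\frac{1}{a{\left(-82 \right)}} = \frac{1}{3 + 2 \left(-82\right)^{2}} = \frac{1}{3 + 2 \cdot 6724} = \frac{1}{3 + 13448} = \frac{1}{13451}$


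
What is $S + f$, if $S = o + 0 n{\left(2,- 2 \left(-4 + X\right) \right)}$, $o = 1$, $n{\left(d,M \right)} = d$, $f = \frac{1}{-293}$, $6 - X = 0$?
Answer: $\frac{292}{293} \approx 0.99659$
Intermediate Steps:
$X = 6$ ($X = 6 - 0 = 6 + 0 = 6$)
$f = - \frac{1}{293} \approx -0.003413$
$S = 1$ ($S = 1 + 0 \cdot 2 = 1 + 0 = 1$)
$S + f = 1 - \frac{1}{293} = \frac{292}{293}$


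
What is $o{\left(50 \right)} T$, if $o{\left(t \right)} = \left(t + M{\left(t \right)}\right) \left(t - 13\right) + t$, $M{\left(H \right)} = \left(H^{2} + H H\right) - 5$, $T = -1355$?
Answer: $-252998825$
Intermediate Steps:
$M{\left(H \right)} = -5 + 2 H^{2}$ ($M{\left(H \right)} = \left(H^{2} + H^{2}\right) - 5 = 2 H^{2} - 5 = -5 + 2 H^{2}$)
$o{\left(t \right)} = t + \left(-13 + t\right) \left(-5 + t + 2 t^{2}\right)$ ($o{\left(t \right)} = \left(t + \left(-5 + 2 t^{2}\right)\right) \left(t - 13\right) + t = \left(-5 + t + 2 t^{2}\right) \left(-13 + t\right) + t = \left(-13 + t\right) \left(-5 + t + 2 t^{2}\right) + t = t + \left(-13 + t\right) \left(-5 + t + 2 t^{2}\right)$)
$o{\left(50 \right)} T = \left(65 - 25 \cdot 50^{2} - 850 + 2 \cdot 50^{3}\right) \left(-1355\right) = \left(65 - 62500 - 850 + 2 \cdot 125000\right) \left(-1355\right) = \left(65 - 62500 - 850 + 250000\right) \left(-1355\right) = 186715 \left(-1355\right) = -252998825$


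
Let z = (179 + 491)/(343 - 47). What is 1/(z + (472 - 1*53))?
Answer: 148/62347 ≈ 0.0023738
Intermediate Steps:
z = 335/148 (z = 670/296 = 670*(1/296) = 335/148 ≈ 2.2635)
1/(z + (472 - 1*53)) = 1/(335/148 + (472 - 1*53)) = 1/(335/148 + (472 - 53)) = 1/(335/148 + 419) = 1/(62347/148) = 148/62347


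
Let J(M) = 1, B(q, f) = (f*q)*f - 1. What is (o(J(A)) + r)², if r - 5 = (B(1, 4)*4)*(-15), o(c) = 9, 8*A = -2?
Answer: 784996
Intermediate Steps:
B(q, f) = -1 + q*f² (B(q, f) = q*f² - 1 = -1 + q*f²)
A = -¼ (A = (⅛)*(-2) = -¼ ≈ -0.25000)
r = -895 (r = 5 + ((-1 + 1*4²)*4)*(-15) = 5 + ((-1 + 1*16)*4)*(-15) = 5 + ((-1 + 16)*4)*(-15) = 5 + (15*4)*(-15) = 5 + 60*(-15) = 5 - 900 = -895)
(o(J(A)) + r)² = (9 - 895)² = (-886)² = 784996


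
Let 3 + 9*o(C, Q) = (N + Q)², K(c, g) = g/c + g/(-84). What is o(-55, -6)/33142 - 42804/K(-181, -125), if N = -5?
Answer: -97058468519849/4940229375 ≈ -19647.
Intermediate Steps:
K(c, g) = -g/84 + g/c (K(c, g) = g/c + g*(-1/84) = g/c - g/84 = -g/84 + g/c)
o(C, Q) = -⅓ + (-5 + Q)²/9
o(-55, -6)/33142 - 42804/K(-181, -125) = (-⅓ + (-5 - 6)²/9)/33142 - 42804/(-1/84*(-125) - 125/(-181)) = (-⅓ + (⅑)*(-11)²)*(1/33142) - 42804/(125/84 - 125*(-1/181)) = (-⅓ + (⅑)*121)*(1/33142) - 42804/(125/84 + 125/181) = (-⅓ + 121/9)*(1/33142) - 42804/33125/15204 = (118/9)*(1/33142) - 42804*15204/33125 = 59/149139 - 650792016/33125 = -97058468519849/4940229375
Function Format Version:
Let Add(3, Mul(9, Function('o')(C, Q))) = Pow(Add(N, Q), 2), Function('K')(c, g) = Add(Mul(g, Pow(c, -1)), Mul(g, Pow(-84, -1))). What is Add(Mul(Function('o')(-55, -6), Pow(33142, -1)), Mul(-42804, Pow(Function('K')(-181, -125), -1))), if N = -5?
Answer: Rational(-97058468519849, 4940229375) ≈ -19647.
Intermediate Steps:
Function('K')(c, g) = Add(Mul(Rational(-1, 84), g), Mul(g, Pow(c, -1))) (Function('K')(c, g) = Add(Mul(g, Pow(c, -1)), Mul(g, Rational(-1, 84))) = Add(Mul(g, Pow(c, -1)), Mul(Rational(-1, 84), g)) = Add(Mul(Rational(-1, 84), g), Mul(g, Pow(c, -1))))
Function('o')(C, Q) = Add(Rational(-1, 3), Mul(Rational(1, 9), Pow(Add(-5, Q), 2)))
Add(Mul(Function('o')(-55, -6), Pow(33142, -1)), Mul(-42804, Pow(Function('K')(-181, -125), -1))) = Add(Mul(Add(Rational(-1, 3), Mul(Rational(1, 9), Pow(Add(-5, -6), 2))), Pow(33142, -1)), Mul(-42804, Pow(Add(Mul(Rational(-1, 84), -125), Mul(-125, Pow(-181, -1))), -1))) = Add(Mul(Add(Rational(-1, 3), Mul(Rational(1, 9), Pow(-11, 2))), Rational(1, 33142)), Mul(-42804, Pow(Add(Rational(125, 84), Mul(-125, Rational(-1, 181))), -1))) = Add(Mul(Add(Rational(-1, 3), Mul(Rational(1, 9), 121)), Rational(1, 33142)), Mul(-42804, Pow(Add(Rational(125, 84), Rational(125, 181)), -1))) = Add(Mul(Add(Rational(-1, 3), Rational(121, 9)), Rational(1, 33142)), Mul(-42804, Pow(Rational(33125, 15204), -1))) = Add(Mul(Rational(118, 9), Rational(1, 33142)), Mul(-42804, Rational(15204, 33125))) = Add(Rational(59, 149139), Rational(-650792016, 33125)) = Rational(-97058468519849, 4940229375)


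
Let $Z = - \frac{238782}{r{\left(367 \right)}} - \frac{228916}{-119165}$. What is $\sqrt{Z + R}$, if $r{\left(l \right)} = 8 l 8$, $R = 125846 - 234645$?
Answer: $\frac{i \sqrt{13318869134489795074610}}{349868440} \approx 329.86 i$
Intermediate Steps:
$R = -108799$ ($R = 125846 - 234645 = -108799$)
$r{\left(l \right)} = 64 l$
$Z = - \frac{11538839011}{1399473760}$ ($Z = - \frac{238782}{64 \cdot 367} - \frac{228916}{-119165} = - \frac{238782}{23488} - - \frac{228916}{119165} = \left(-238782\right) \frac{1}{23488} + \frac{228916}{119165} = - \frac{119391}{11744} + \frac{228916}{119165} = - \frac{11538839011}{1399473760} \approx -8.2451$)
$\sqrt{Z + R} = \sqrt{- \frac{11538839011}{1399473760} - 108799} = \sqrt{- \frac{152272884453251}{1399473760}} = \frac{i \sqrt{13318869134489795074610}}{349868440}$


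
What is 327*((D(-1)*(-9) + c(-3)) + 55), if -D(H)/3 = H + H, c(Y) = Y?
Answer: -654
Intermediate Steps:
D(H) = -6*H (D(H) = -3*(H + H) = -6*H)
327*((D(-1)*(-9) + c(-3)) + 55) = 327*((-6*(-1)*(-9) - 3) + 55) = 327*((6*(-9) - 3) + 55) = 327*((-54 - 3) + 55) = 327*(-57 + 55) = 327*(-2) = -654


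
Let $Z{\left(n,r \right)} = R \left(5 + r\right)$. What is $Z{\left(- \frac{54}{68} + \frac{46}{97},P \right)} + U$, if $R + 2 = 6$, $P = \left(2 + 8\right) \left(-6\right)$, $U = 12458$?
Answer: $12238$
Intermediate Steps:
$P = -60$ ($P = 10 \left(-6\right) = -60$)
$R = 4$ ($R = -2 + 6 = 4$)
$Z{\left(n,r \right)} = 20 + 4 r$ ($Z{\left(n,r \right)} = 4 \left(5 + r\right) = 20 + 4 r$)
$Z{\left(- \frac{54}{68} + \frac{46}{97},P \right)} + U = \left(20 + 4 \left(-60\right)\right) + 12458 = \left(20 - 240\right) + 12458 = -220 + 12458 = 12238$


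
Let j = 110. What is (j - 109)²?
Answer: 1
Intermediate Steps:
(j - 109)² = (110 - 109)² = 1² = 1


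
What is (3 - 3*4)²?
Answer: 81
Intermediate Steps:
(3 - 3*4)² = (3 - 12)² = (-9)² = 81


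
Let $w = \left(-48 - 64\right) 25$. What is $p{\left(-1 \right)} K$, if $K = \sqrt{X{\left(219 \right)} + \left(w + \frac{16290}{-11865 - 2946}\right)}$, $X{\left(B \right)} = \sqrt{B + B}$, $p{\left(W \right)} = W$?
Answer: $- \frac{i \sqrt{68273921110 - 24373969 \sqrt{438}}}{4937} \approx - 52.727 i$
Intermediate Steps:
$X{\left(B \right)} = \sqrt{2} \sqrt{B}$ ($X{\left(B \right)} = \sqrt{2 B} = \sqrt{2} \sqrt{B}$)
$w = -2800$ ($w = \left(-112\right) 25 = -2800$)
$K = \sqrt{- \frac{13829030}{4937} + \sqrt{438}}$ ($K = \sqrt{\sqrt{2} \sqrt{219} - \left(2800 - \frac{16290}{-11865 - 2946}\right)} = \sqrt{\sqrt{438} - \left(2800 - \frac{16290}{-14811}\right)} = \sqrt{\sqrt{438} + \left(-2800 + 16290 \left(- \frac{1}{14811}\right)\right)} = \sqrt{\sqrt{438} - \frac{13829030}{4937}} = \sqrt{- \frac{13829030}{4937} + \sqrt{438}} \approx 52.727 i$)
$p{\left(-1 \right)} K = - \frac{\sqrt{-68273921110 + 24373969 \sqrt{438}}}{4937}$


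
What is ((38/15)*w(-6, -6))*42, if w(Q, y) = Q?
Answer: -3192/5 ≈ -638.40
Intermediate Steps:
((38/15)*w(-6, -6))*42 = ((38/15)*(-6))*42 = -76/5*42 = -3192/5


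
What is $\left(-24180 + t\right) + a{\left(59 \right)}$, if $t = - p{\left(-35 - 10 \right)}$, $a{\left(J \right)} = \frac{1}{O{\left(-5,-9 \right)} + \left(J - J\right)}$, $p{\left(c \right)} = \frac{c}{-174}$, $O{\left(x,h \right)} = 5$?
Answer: $- \frac{7012217}{290} \approx -24180.0$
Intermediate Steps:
$p{\left(c \right)} = - \frac{c}{174}$ ($p{\left(c \right)} = c \left(- \frac{1}{174}\right) = - \frac{c}{174}$)
$a{\left(J \right)} = \frac{1}{5}$ ($a{\left(J \right)} = \frac{1}{5 + \left(J - J\right)} = \frac{1}{5 + 0} = \frac{1}{5}$)
$t = - \frac{15}{58}$ ($t = - \frac{\left(-1\right) \left(-35 - 10\right)}{174} = - \frac{\left(-1\right) \left(-45\right)}{174} = \left(-1\right) \frac{15}{58} = - \frac{15}{58} \approx -0.25862$)
$\left(-24180 + t\right) + a{\left(59 \right)} = \left(-24180 - \frac{15}{58}\right) + \frac{1}{5} = - \frac{1402455}{58} + \frac{1}{5} = - \frac{7012217}{290}$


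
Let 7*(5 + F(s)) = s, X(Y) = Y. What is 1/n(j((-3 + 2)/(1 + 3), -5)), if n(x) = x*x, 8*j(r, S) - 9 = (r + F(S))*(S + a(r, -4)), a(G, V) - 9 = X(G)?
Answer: 802816/2241009 ≈ 0.35824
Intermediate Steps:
a(G, V) = 9 + G
F(s) = -5 + s/7
j(r, S) = 9/8 + (-5 + r + S/7)*(9 + S + r)/8 (j(r, S) = 9/8 + ((r + (-5 + S/7))*(S + (9 + r)))/8 = 9/8 + ((-5 + r + S/7)*(9 + S + r))/8 = 9/8 + (-5 + r + S/7)*(9 + S + r)/8)
n(x) = x**2
1/n(j((-3 + 2)/(1 + 3), -5)) = 1/((-9/2 + ((-3 + 2)/(1 + 3))/2 - 13/28*(-5) + ((-3 + 2)/(1 + 3))**2/8 + (1/56)*(-5)**2 + (1/7)*(-5)*((-3 + 2)/(1 + 3)))**2) = 1/((-9/2 + (-1/4)/2 + 65/28 + (-1/4)**2/8 + (1/56)*25 + (1/7)*(-5)*(-1/4))**2) = 1/((-9/2 + (-1*1/4)/2 + 65/28 + (-1*1/4)**2/8 + 25/56 + (1/7)*(-5)*(-1*1/4))**2) = 1/((-9/2 + (1/2)*(-1/4) + 65/28 + (-1/4)**2/8 + 25/56 + (1/7)*(-5)*(-1/4))**2) = 1/((-9/2 - 1/8 + 65/28 + (1/8)*(1/16) + 25/56 + 5/28)**2) = 1/((-9/2 - 1/8 + 65/28 + 1/128 + 25/56 + 5/28)**2) = 1/((-1497/896)**2) = 1/(2241009/802816) = 802816/2241009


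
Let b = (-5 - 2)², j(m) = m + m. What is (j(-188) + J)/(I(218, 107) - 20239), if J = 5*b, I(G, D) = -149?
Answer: 131/20388 ≈ 0.0064254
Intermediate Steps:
j(m) = 2*m
b = 49 (b = (-7)² = 49)
J = 245 (J = 5*49 = 245)
(j(-188) + J)/(I(218, 107) - 20239) = (2*(-188) + 245)/(-149 - 20239) = (-376 + 245)/(-20388) = -131*(-1/20388) = 131/20388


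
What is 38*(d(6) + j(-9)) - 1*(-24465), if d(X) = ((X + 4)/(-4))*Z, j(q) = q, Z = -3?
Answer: 24408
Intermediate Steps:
d(X) = 3 + 3*X/4 (d(X) = ((X + 4)/(-4))*(-3) = ((4 + X)*(-¼))*(-3) = (-1 - X/4)*(-3) = 3 + 3*X/4)
38*(d(6) + j(-9)) - 1*(-24465) = 38*((3 + (¾)*6) - 9) - 1*(-24465) = 38*((3 + 9/2) - 9) + 24465 = 38*(15/2 - 9) + 24465 = 38*(-3/2) + 24465 = -57 + 24465 = 24408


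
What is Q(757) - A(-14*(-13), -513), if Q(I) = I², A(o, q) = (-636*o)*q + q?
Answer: -58807214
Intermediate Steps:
A(o, q) = q - 636*o*q (A(o, q) = -636*o*q + q = q - 636*o*q)
Q(757) - A(-14*(-13), -513) = 757² - (-513)*(1 - (-8904)*(-13)) = 573049 - (-513)*(1 - 636*182) = 573049 - (-513)*(1 - 115752) = 573049 - (-513)*(-115751) = 573049 - 1*59380263 = 573049 - 59380263 = -58807214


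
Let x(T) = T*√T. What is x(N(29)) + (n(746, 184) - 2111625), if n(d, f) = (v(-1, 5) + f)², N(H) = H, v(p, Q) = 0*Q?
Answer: -2077769 + 29*√29 ≈ -2.0776e+6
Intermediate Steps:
v(p, Q) = 0
x(T) = T^(3/2)
n(d, f) = f² (n(d, f) = (0 + f)² = f²)
x(N(29)) + (n(746, 184) - 2111625) = 29^(3/2) + (184² - 2111625) = 29*√29 + (33856 - 2111625) = 29*√29 - 2077769 = -2077769 + 29*√29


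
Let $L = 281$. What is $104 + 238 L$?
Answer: $66982$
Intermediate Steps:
$104 + 238 L = 104 + 238 \cdot 281 = 104 + 66878 = 66982$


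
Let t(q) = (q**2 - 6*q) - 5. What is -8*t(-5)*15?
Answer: -6000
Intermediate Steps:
t(q) = -5 + q**2 - 6*q
-8*t(-5)*15 = -8*(-5 + (-5)**2 - 6*(-5))*15 = -8*(-5 + 25 + 30)*15 = -8*50*15 = -400*15 = -6000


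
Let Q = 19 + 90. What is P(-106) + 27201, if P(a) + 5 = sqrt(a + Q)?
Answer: 27196 + sqrt(3) ≈ 27198.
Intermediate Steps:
Q = 109
P(a) = -5 + sqrt(109 + a) (P(a) = -5 + sqrt(a + 109) = -5 + sqrt(109 + a))
P(-106) + 27201 = (-5 + sqrt(109 - 106)) + 27201 = (-5 + sqrt(3)) + 27201 = 27196 + sqrt(3)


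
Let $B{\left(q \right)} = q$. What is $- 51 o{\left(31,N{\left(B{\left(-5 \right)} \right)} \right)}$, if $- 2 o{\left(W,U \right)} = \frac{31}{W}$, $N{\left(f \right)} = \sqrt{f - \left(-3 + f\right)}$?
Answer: $\frac{51}{2} \approx 25.5$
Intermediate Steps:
$N{\left(f \right)} = \sqrt{3}$
$o{\left(W,U \right)} = - \frac{31}{2 W}$ ($o{\left(W,U \right)} = - \frac{31 \frac{1}{W}}{2} = - \frac{31}{2 W}$)
$- 51 o{\left(31,N{\left(B{\left(-5 \right)} \right)} \right)} = - 51 \left(- \frac{31}{2 \cdot 31}\right) = - 51 \left(\left(- \frac{31}{2}\right) \frac{1}{31}\right) = \left(-51\right) \left(- \frac{1}{2}\right) = \frac{51}{2}$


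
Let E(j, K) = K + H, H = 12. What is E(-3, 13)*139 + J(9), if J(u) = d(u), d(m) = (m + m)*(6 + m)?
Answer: 3745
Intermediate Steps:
E(j, K) = 12 + K (E(j, K) = K + 12 = 12 + K)
d(m) = 2*m*(6 + m) (d(m) = (2*m)*(6 + m) = 2*m*(6 + m))
J(u) = 2*u*(6 + u)
E(-3, 13)*139 + J(9) = (12 + 13)*139 + 2*9*(6 + 9) = 25*139 + 2*9*15 = 3475 + 270 = 3745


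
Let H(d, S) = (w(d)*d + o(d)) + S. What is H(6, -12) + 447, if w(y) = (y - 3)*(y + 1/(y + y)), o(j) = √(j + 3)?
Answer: 1095/2 ≈ 547.50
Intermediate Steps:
o(j) = √(3 + j)
w(y) = (-3 + y)*(y + 1/(2*y))
H(d, S) = S + √(3 + d) + d*(½ + d² - 3*d - 3/(2*d)) (H(d, S) = ((½ + d² - 3*d - 3/(2*d))*d + √(3 + d)) + S = (d*(½ + d² - 3*d - 3/(2*d)) + √(3 + d)) + S = (√(3 + d) + d*(½ + d² - 3*d - 3/(2*d))) + S = S + √(3 + d) + d*(½ + d² - 3*d - 3/(2*d)))
H(6, -12) + 447 = (-3/2 - 12 + 6³ + √(3 + 6) + (½)*6 - 3*6²) + 447 = (-3/2 - 12 + 216 + √9 + 3 - 3*36) + 447 = (-3/2 - 12 + 216 + 3 + 3 - 108) + 447 = 201/2 + 447 = 1095/2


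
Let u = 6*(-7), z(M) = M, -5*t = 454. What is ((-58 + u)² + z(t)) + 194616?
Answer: 1022626/5 ≈ 2.0453e+5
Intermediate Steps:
t = -454/5 (t = -⅕*454 = -454/5 ≈ -90.800)
u = -42
((-58 + u)² + z(t)) + 194616 = ((-58 - 42)² - 454/5) + 194616 = ((-100)² - 454/5) + 194616 = (10000 - 454/5) + 194616 = 49546/5 + 194616 = 1022626/5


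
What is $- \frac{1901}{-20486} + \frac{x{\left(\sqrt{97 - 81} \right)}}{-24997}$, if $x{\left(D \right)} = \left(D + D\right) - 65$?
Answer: $\frac{48686999}{512088542} \approx 0.095075$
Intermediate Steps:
$x{\left(D \right)} = -65 + 2 D$ ($x{\left(D \right)} = 2 D - 65 = -65 + 2 D$)
$- \frac{1901}{-20486} + \frac{x{\left(\sqrt{97 - 81} \right)}}{-24997} = - \frac{1901}{-20486} + \frac{-65 + 2 \sqrt{97 - 81}}{-24997} = \left(-1901\right) \left(- \frac{1}{20486}\right) + \left(-65 + 2 \sqrt{16}\right) \left(- \frac{1}{24997}\right) = \frac{1901}{20486} + \left(-65 + 2 \cdot 4\right) \left(- \frac{1}{24997}\right) = \frac{1901}{20486} + \left(-65 + 8\right) \left(- \frac{1}{24997}\right) = \frac{1901}{20486} - - \frac{57}{24997} = \frac{1901}{20486} + \frac{57}{24997} = \frac{48686999}{512088542}$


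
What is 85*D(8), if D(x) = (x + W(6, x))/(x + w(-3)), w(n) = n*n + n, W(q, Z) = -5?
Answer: 255/14 ≈ 18.214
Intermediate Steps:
w(n) = n + n² (w(n) = n² + n = n + n²)
D(x) = (-5 + x)/(6 + x) (D(x) = (x - 5)/(x - 3*(1 - 3)) = (-5 + x)/(x - 3*(-2)) = (-5 + x)/(x + 6) = (-5 + x)/(6 + x))
85*D(8) = 85*((-5 + 8)/(6 + 8)) = 85*(3/14) = 255/14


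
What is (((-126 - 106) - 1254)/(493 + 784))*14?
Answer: -20804/1277 ≈ -16.291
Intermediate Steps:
(((-126 - 106) - 1254)/(493 + 784))*14 = ((-232 - 1254)/1277)*14 = -1486*1/1277*14 = -1486/1277*14 = -20804/1277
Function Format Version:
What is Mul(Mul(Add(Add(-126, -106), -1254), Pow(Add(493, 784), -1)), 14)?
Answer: Rational(-20804, 1277) ≈ -16.291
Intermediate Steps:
Mul(Mul(Add(Add(-126, -106), -1254), Pow(Add(493, 784), -1)), 14) = Mul(Mul(Add(-232, -1254), Pow(1277, -1)), 14) = Mul(Mul(-1486, Rational(1, 1277)), 14) = Mul(Rational(-1486, 1277), 14) = Rational(-20804, 1277)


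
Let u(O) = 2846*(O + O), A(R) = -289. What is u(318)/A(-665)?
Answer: -1810056/289 ≈ -6263.2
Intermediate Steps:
u(O) = 5692*O (u(O) = 2846*(2*O) = 5692*O)
u(318)/A(-665) = (5692*318)/(-289) = 1810056*(-1/289) = -1810056/289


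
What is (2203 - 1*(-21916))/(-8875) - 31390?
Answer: -278610369/8875 ≈ -31393.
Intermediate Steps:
(2203 - 1*(-21916))/(-8875) - 31390 = (2203 + 21916)*(-1/8875) - 31390 = 24119*(-1/8875) - 31390 = -24119/8875 - 31390 = -278610369/8875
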